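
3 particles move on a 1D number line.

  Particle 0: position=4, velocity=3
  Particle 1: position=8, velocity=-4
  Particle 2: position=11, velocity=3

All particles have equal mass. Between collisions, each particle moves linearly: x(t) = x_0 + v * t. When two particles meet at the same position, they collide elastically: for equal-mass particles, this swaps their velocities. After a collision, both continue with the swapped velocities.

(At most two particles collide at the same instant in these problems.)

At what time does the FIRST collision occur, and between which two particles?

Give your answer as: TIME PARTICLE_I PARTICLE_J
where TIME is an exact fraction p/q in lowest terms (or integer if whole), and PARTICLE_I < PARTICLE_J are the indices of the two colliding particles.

Answer: 4/7 0 1

Derivation:
Pair (0,1): pos 4,8 vel 3,-4 -> gap=4, closing at 7/unit, collide at t=4/7
Pair (1,2): pos 8,11 vel -4,3 -> not approaching (rel speed -7 <= 0)
Earliest collision: t=4/7 between 0 and 1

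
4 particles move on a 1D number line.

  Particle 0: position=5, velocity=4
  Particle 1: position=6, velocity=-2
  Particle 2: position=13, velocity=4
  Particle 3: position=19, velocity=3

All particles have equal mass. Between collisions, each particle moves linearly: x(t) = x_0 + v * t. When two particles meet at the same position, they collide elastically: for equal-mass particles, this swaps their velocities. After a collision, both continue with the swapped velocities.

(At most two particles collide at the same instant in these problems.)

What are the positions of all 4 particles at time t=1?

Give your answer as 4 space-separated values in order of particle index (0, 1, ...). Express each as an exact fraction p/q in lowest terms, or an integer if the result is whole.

Collision at t=1/6: particles 0 and 1 swap velocities; positions: p0=17/3 p1=17/3 p2=41/3 p3=39/2; velocities now: v0=-2 v1=4 v2=4 v3=3
Advance to t=1 (no further collisions before then); velocities: v0=-2 v1=4 v2=4 v3=3; positions = 4 9 17 22

Answer: 4 9 17 22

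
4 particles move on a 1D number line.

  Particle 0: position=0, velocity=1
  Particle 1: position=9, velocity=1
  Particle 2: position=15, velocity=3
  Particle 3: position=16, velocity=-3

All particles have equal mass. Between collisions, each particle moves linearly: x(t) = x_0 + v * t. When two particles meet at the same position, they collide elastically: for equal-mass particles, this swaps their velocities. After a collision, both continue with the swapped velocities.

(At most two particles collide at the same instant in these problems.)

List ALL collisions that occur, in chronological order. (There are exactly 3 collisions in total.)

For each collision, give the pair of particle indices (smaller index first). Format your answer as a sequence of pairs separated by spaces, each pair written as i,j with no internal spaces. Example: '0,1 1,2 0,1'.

Answer: 2,3 1,2 0,1

Derivation:
Collision at t=1/6: particles 2 and 3 swap velocities; positions: p0=1/6 p1=55/6 p2=31/2 p3=31/2; velocities now: v0=1 v1=1 v2=-3 v3=3
Collision at t=7/4: particles 1 and 2 swap velocities; positions: p0=7/4 p1=43/4 p2=43/4 p3=81/4; velocities now: v0=1 v1=-3 v2=1 v3=3
Collision at t=4: particles 0 and 1 swap velocities; positions: p0=4 p1=4 p2=13 p3=27; velocities now: v0=-3 v1=1 v2=1 v3=3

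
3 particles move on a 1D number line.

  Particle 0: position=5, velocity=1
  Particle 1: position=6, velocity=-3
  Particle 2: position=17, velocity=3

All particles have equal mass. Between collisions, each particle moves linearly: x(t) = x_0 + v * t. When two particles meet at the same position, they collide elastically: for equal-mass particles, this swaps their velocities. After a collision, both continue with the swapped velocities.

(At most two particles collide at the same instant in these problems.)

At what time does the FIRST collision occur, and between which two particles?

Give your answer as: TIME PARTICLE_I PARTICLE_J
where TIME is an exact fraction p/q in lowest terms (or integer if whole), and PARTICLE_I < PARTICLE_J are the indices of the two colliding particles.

Answer: 1/4 0 1

Derivation:
Pair (0,1): pos 5,6 vel 1,-3 -> gap=1, closing at 4/unit, collide at t=1/4
Pair (1,2): pos 6,17 vel -3,3 -> not approaching (rel speed -6 <= 0)
Earliest collision: t=1/4 between 0 and 1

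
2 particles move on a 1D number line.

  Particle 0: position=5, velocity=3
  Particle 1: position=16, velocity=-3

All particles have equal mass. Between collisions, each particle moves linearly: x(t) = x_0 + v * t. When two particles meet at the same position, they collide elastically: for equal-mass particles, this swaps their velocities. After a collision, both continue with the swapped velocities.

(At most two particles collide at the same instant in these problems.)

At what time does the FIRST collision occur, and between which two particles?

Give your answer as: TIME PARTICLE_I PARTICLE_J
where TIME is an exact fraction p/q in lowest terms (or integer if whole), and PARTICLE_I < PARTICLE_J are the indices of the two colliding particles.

Pair (0,1): pos 5,16 vel 3,-3 -> gap=11, closing at 6/unit, collide at t=11/6
Earliest collision: t=11/6 between 0 and 1

Answer: 11/6 0 1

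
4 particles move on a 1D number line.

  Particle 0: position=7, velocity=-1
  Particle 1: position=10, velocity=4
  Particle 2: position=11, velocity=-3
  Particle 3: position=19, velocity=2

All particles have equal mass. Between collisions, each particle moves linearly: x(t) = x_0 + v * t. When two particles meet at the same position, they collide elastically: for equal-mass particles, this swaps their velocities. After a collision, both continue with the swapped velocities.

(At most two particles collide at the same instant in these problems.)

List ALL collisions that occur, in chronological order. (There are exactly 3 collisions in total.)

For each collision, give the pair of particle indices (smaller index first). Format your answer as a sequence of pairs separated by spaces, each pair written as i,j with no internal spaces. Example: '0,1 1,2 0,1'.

Answer: 1,2 0,1 2,3

Derivation:
Collision at t=1/7: particles 1 and 2 swap velocities; positions: p0=48/7 p1=74/7 p2=74/7 p3=135/7; velocities now: v0=-1 v1=-3 v2=4 v3=2
Collision at t=2: particles 0 and 1 swap velocities; positions: p0=5 p1=5 p2=18 p3=23; velocities now: v0=-3 v1=-1 v2=4 v3=2
Collision at t=9/2: particles 2 and 3 swap velocities; positions: p0=-5/2 p1=5/2 p2=28 p3=28; velocities now: v0=-3 v1=-1 v2=2 v3=4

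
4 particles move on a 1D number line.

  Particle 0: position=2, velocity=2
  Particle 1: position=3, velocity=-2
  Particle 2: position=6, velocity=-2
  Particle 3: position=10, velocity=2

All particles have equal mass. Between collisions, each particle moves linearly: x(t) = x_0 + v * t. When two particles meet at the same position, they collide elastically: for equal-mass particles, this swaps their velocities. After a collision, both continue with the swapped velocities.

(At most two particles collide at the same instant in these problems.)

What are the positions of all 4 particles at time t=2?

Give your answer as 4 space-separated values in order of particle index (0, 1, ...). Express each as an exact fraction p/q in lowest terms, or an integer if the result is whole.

Collision at t=1/4: particles 0 and 1 swap velocities; positions: p0=5/2 p1=5/2 p2=11/2 p3=21/2; velocities now: v0=-2 v1=2 v2=-2 v3=2
Collision at t=1: particles 1 and 2 swap velocities; positions: p0=1 p1=4 p2=4 p3=12; velocities now: v0=-2 v1=-2 v2=2 v3=2
Advance to t=2 (no further collisions before then); velocities: v0=-2 v1=-2 v2=2 v3=2; positions = -1 2 6 14

Answer: -1 2 6 14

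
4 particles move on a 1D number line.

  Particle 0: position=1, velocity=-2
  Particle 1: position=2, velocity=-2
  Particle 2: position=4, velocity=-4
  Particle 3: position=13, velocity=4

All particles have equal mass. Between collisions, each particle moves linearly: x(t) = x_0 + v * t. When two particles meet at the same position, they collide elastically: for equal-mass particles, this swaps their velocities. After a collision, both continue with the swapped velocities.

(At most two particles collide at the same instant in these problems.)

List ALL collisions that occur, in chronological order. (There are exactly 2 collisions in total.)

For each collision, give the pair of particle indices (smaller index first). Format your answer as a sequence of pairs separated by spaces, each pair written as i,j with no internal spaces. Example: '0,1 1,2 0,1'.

Collision at t=1: particles 1 and 2 swap velocities; positions: p0=-1 p1=0 p2=0 p3=17; velocities now: v0=-2 v1=-4 v2=-2 v3=4
Collision at t=3/2: particles 0 and 1 swap velocities; positions: p0=-2 p1=-2 p2=-1 p3=19; velocities now: v0=-4 v1=-2 v2=-2 v3=4

Answer: 1,2 0,1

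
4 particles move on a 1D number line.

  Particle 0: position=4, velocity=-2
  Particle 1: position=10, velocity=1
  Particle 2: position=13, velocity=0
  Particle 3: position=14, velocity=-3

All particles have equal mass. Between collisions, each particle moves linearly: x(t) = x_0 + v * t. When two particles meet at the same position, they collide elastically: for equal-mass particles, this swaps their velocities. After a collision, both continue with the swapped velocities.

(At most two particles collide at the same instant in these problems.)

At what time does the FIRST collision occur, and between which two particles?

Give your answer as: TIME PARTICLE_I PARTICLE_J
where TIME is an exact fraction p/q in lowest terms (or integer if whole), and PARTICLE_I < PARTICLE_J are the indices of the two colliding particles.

Pair (0,1): pos 4,10 vel -2,1 -> not approaching (rel speed -3 <= 0)
Pair (1,2): pos 10,13 vel 1,0 -> gap=3, closing at 1/unit, collide at t=3
Pair (2,3): pos 13,14 vel 0,-3 -> gap=1, closing at 3/unit, collide at t=1/3
Earliest collision: t=1/3 between 2 and 3

Answer: 1/3 2 3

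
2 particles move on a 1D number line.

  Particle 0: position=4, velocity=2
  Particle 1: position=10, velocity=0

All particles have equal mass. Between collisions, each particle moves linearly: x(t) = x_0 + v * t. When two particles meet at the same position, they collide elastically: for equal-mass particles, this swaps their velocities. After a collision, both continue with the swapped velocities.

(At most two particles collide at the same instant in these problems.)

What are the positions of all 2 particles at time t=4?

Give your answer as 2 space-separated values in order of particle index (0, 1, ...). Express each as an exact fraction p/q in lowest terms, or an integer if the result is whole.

Collision at t=3: particles 0 and 1 swap velocities; positions: p0=10 p1=10; velocities now: v0=0 v1=2
Advance to t=4 (no further collisions before then); velocities: v0=0 v1=2; positions = 10 12

Answer: 10 12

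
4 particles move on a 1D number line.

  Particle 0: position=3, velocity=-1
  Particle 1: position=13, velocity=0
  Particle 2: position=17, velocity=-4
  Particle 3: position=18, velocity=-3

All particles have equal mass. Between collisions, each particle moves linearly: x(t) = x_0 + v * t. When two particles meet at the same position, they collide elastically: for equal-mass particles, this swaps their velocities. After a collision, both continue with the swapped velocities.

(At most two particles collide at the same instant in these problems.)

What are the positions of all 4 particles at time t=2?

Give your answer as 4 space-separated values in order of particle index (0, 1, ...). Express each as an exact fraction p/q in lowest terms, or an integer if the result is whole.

Collision at t=1: particles 1 and 2 swap velocities; positions: p0=2 p1=13 p2=13 p3=15; velocities now: v0=-1 v1=-4 v2=0 v3=-3
Collision at t=5/3: particles 2 and 3 swap velocities; positions: p0=4/3 p1=31/3 p2=13 p3=13; velocities now: v0=-1 v1=-4 v2=-3 v3=0
Advance to t=2 (no further collisions before then); velocities: v0=-1 v1=-4 v2=-3 v3=0; positions = 1 9 12 13

Answer: 1 9 12 13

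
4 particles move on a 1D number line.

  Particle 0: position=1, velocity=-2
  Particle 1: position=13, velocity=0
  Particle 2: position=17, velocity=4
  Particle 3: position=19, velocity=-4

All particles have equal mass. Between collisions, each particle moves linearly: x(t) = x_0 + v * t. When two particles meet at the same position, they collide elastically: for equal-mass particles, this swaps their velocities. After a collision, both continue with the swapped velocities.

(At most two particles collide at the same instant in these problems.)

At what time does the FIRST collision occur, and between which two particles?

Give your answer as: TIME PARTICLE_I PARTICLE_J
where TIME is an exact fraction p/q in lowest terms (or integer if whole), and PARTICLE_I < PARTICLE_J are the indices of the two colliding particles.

Answer: 1/4 2 3

Derivation:
Pair (0,1): pos 1,13 vel -2,0 -> not approaching (rel speed -2 <= 0)
Pair (1,2): pos 13,17 vel 0,4 -> not approaching (rel speed -4 <= 0)
Pair (2,3): pos 17,19 vel 4,-4 -> gap=2, closing at 8/unit, collide at t=1/4
Earliest collision: t=1/4 between 2 and 3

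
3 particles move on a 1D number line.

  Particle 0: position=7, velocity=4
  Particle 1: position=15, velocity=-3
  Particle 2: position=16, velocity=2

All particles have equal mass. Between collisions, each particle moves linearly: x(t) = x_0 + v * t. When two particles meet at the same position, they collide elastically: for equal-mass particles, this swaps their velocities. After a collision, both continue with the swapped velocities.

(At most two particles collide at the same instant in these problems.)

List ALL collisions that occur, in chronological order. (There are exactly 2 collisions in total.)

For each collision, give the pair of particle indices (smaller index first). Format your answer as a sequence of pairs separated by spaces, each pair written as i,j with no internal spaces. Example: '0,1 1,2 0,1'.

Collision at t=8/7: particles 0 and 1 swap velocities; positions: p0=81/7 p1=81/7 p2=128/7; velocities now: v0=-3 v1=4 v2=2
Collision at t=9/2: particles 1 and 2 swap velocities; positions: p0=3/2 p1=25 p2=25; velocities now: v0=-3 v1=2 v2=4

Answer: 0,1 1,2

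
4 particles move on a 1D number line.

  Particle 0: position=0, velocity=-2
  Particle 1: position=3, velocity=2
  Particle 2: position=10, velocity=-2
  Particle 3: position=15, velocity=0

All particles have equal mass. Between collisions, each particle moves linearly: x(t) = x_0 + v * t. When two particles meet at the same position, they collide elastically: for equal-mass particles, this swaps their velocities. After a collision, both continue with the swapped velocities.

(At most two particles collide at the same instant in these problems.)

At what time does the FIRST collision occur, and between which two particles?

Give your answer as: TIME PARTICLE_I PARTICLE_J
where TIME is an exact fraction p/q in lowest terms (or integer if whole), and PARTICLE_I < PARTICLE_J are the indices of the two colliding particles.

Answer: 7/4 1 2

Derivation:
Pair (0,1): pos 0,3 vel -2,2 -> not approaching (rel speed -4 <= 0)
Pair (1,2): pos 3,10 vel 2,-2 -> gap=7, closing at 4/unit, collide at t=7/4
Pair (2,3): pos 10,15 vel -2,0 -> not approaching (rel speed -2 <= 0)
Earliest collision: t=7/4 between 1 and 2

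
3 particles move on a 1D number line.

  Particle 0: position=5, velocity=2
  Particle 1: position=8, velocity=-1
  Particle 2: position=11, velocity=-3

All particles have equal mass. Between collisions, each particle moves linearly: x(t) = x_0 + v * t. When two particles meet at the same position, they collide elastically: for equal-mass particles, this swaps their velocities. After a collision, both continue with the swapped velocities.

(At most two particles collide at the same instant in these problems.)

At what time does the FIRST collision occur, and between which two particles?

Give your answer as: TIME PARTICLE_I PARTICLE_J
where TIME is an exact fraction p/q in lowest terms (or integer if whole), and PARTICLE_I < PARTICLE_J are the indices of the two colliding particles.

Answer: 1 0 1

Derivation:
Pair (0,1): pos 5,8 vel 2,-1 -> gap=3, closing at 3/unit, collide at t=1
Pair (1,2): pos 8,11 vel -1,-3 -> gap=3, closing at 2/unit, collide at t=3/2
Earliest collision: t=1 between 0 and 1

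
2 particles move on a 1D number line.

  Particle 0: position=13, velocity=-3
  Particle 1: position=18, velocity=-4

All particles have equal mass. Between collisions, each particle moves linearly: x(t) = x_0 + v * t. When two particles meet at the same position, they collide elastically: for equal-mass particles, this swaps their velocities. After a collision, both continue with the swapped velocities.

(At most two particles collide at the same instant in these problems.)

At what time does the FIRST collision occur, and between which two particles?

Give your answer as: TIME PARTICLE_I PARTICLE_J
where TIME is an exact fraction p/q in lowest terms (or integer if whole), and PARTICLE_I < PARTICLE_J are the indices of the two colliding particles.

Answer: 5 0 1

Derivation:
Pair (0,1): pos 13,18 vel -3,-4 -> gap=5, closing at 1/unit, collide at t=5
Earliest collision: t=5 between 0 and 1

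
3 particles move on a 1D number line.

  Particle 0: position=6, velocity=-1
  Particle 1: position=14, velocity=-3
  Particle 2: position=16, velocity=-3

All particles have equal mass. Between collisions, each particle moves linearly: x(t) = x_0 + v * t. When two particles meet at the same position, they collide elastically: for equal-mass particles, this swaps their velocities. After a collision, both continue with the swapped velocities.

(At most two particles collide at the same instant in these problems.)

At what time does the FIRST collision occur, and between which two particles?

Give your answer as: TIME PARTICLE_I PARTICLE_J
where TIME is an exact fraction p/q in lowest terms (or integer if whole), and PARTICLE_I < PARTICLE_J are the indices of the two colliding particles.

Answer: 4 0 1

Derivation:
Pair (0,1): pos 6,14 vel -1,-3 -> gap=8, closing at 2/unit, collide at t=4
Pair (1,2): pos 14,16 vel -3,-3 -> not approaching (rel speed 0 <= 0)
Earliest collision: t=4 between 0 and 1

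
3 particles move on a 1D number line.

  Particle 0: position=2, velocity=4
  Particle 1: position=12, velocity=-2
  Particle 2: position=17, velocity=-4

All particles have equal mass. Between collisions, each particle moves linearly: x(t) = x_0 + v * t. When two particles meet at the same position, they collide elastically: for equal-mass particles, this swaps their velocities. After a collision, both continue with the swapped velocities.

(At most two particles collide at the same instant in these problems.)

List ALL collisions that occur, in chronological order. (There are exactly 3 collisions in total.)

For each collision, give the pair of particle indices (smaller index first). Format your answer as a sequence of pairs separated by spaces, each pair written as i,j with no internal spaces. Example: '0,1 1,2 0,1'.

Answer: 0,1 1,2 0,1

Derivation:
Collision at t=5/3: particles 0 and 1 swap velocities; positions: p0=26/3 p1=26/3 p2=31/3; velocities now: v0=-2 v1=4 v2=-4
Collision at t=15/8: particles 1 and 2 swap velocities; positions: p0=33/4 p1=19/2 p2=19/2; velocities now: v0=-2 v1=-4 v2=4
Collision at t=5/2: particles 0 and 1 swap velocities; positions: p0=7 p1=7 p2=12; velocities now: v0=-4 v1=-2 v2=4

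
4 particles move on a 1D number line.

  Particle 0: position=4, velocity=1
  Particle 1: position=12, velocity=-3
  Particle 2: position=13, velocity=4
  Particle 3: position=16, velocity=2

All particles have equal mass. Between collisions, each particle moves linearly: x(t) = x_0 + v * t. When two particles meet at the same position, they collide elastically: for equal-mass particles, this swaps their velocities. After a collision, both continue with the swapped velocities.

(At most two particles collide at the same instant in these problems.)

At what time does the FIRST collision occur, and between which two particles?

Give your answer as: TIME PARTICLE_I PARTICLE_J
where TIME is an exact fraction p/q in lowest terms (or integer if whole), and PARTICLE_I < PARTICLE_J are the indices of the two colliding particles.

Pair (0,1): pos 4,12 vel 1,-3 -> gap=8, closing at 4/unit, collide at t=2
Pair (1,2): pos 12,13 vel -3,4 -> not approaching (rel speed -7 <= 0)
Pair (2,3): pos 13,16 vel 4,2 -> gap=3, closing at 2/unit, collide at t=3/2
Earliest collision: t=3/2 between 2 and 3

Answer: 3/2 2 3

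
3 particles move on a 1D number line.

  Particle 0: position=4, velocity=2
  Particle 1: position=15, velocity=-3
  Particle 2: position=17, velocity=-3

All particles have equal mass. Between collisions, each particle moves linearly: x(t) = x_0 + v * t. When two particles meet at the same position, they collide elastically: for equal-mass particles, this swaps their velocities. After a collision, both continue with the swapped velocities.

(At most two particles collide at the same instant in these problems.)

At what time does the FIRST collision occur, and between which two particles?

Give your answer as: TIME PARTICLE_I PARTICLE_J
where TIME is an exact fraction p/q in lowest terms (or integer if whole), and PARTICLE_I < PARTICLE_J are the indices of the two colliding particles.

Pair (0,1): pos 4,15 vel 2,-3 -> gap=11, closing at 5/unit, collide at t=11/5
Pair (1,2): pos 15,17 vel -3,-3 -> not approaching (rel speed 0 <= 0)
Earliest collision: t=11/5 between 0 and 1

Answer: 11/5 0 1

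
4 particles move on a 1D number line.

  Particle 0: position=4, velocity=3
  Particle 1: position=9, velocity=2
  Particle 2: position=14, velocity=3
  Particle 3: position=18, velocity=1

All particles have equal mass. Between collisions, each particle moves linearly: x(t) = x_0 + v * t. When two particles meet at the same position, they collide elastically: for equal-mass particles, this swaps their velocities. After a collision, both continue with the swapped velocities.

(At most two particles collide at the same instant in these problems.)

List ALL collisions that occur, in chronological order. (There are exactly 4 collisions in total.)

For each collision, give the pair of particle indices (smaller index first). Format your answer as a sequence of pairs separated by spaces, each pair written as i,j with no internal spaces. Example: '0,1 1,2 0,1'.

Collision at t=2: particles 2 and 3 swap velocities; positions: p0=10 p1=13 p2=20 p3=20; velocities now: v0=3 v1=2 v2=1 v3=3
Collision at t=5: particles 0 and 1 swap velocities; positions: p0=19 p1=19 p2=23 p3=29; velocities now: v0=2 v1=3 v2=1 v3=3
Collision at t=7: particles 1 and 2 swap velocities; positions: p0=23 p1=25 p2=25 p3=35; velocities now: v0=2 v1=1 v2=3 v3=3
Collision at t=9: particles 0 and 1 swap velocities; positions: p0=27 p1=27 p2=31 p3=41; velocities now: v0=1 v1=2 v2=3 v3=3

Answer: 2,3 0,1 1,2 0,1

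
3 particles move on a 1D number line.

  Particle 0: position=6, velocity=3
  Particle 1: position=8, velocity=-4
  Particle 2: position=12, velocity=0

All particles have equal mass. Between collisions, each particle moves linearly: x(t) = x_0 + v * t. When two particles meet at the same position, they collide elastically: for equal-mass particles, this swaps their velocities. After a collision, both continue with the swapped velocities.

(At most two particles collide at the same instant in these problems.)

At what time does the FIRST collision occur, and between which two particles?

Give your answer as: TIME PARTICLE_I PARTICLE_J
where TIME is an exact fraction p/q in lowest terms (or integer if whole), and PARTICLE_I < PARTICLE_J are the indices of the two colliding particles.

Pair (0,1): pos 6,8 vel 3,-4 -> gap=2, closing at 7/unit, collide at t=2/7
Pair (1,2): pos 8,12 vel -4,0 -> not approaching (rel speed -4 <= 0)
Earliest collision: t=2/7 between 0 and 1

Answer: 2/7 0 1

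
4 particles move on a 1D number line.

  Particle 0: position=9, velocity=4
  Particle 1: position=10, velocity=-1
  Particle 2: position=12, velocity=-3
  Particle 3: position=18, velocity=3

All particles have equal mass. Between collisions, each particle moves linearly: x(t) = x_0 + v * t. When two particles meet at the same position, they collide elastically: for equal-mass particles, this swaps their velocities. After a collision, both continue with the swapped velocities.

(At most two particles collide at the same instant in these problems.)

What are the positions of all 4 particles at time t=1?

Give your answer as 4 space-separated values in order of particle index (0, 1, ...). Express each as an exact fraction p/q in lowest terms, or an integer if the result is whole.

Answer: 9 9 13 21

Derivation:
Collision at t=1/5: particles 0 and 1 swap velocities; positions: p0=49/5 p1=49/5 p2=57/5 p3=93/5; velocities now: v0=-1 v1=4 v2=-3 v3=3
Collision at t=3/7: particles 1 and 2 swap velocities; positions: p0=67/7 p1=75/7 p2=75/7 p3=135/7; velocities now: v0=-1 v1=-3 v2=4 v3=3
Collision at t=1: particles 0 and 1 swap velocities; positions: p0=9 p1=9 p2=13 p3=21; velocities now: v0=-3 v1=-1 v2=4 v3=3
Advance to t=1 (no further collisions before then); velocities: v0=-3 v1=-1 v2=4 v3=3; positions = 9 9 13 21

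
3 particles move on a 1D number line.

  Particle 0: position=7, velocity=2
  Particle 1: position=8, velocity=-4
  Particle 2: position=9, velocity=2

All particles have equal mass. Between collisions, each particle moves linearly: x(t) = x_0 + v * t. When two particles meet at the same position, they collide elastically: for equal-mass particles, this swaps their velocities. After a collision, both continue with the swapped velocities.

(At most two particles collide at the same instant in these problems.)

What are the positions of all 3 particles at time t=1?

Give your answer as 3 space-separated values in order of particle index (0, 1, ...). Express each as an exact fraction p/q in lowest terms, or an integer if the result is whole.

Answer: 4 9 11

Derivation:
Collision at t=1/6: particles 0 and 1 swap velocities; positions: p0=22/3 p1=22/3 p2=28/3; velocities now: v0=-4 v1=2 v2=2
Advance to t=1 (no further collisions before then); velocities: v0=-4 v1=2 v2=2; positions = 4 9 11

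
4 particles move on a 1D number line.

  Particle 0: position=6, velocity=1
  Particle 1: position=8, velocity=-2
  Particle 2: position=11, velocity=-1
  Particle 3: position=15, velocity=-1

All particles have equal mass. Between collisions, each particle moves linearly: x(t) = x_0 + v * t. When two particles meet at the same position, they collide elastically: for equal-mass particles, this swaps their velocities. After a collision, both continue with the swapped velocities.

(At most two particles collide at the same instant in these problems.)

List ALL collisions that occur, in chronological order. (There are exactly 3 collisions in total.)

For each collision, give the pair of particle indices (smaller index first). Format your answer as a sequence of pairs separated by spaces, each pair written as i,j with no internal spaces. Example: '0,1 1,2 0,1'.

Answer: 0,1 1,2 2,3

Derivation:
Collision at t=2/3: particles 0 and 1 swap velocities; positions: p0=20/3 p1=20/3 p2=31/3 p3=43/3; velocities now: v0=-2 v1=1 v2=-1 v3=-1
Collision at t=5/2: particles 1 and 2 swap velocities; positions: p0=3 p1=17/2 p2=17/2 p3=25/2; velocities now: v0=-2 v1=-1 v2=1 v3=-1
Collision at t=9/2: particles 2 and 3 swap velocities; positions: p0=-1 p1=13/2 p2=21/2 p3=21/2; velocities now: v0=-2 v1=-1 v2=-1 v3=1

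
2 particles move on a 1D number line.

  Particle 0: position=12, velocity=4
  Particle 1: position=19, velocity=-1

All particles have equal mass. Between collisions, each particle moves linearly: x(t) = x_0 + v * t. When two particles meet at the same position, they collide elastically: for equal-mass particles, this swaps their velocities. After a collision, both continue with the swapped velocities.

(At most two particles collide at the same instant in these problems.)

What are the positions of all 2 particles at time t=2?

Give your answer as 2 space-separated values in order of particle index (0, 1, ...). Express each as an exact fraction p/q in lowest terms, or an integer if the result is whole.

Collision at t=7/5: particles 0 and 1 swap velocities; positions: p0=88/5 p1=88/5; velocities now: v0=-1 v1=4
Advance to t=2 (no further collisions before then); velocities: v0=-1 v1=4; positions = 17 20

Answer: 17 20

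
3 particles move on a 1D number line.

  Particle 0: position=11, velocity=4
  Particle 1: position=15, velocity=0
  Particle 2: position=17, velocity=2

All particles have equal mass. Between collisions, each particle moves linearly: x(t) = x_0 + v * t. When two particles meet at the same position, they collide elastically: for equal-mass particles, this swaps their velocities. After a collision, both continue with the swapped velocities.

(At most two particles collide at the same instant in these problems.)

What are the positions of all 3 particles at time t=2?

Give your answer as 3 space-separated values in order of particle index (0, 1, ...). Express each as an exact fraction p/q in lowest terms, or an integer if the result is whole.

Answer: 15 19 21

Derivation:
Collision at t=1: particles 0 and 1 swap velocities; positions: p0=15 p1=15 p2=19; velocities now: v0=0 v1=4 v2=2
Advance to t=2 (no further collisions before then); velocities: v0=0 v1=4 v2=2; positions = 15 19 21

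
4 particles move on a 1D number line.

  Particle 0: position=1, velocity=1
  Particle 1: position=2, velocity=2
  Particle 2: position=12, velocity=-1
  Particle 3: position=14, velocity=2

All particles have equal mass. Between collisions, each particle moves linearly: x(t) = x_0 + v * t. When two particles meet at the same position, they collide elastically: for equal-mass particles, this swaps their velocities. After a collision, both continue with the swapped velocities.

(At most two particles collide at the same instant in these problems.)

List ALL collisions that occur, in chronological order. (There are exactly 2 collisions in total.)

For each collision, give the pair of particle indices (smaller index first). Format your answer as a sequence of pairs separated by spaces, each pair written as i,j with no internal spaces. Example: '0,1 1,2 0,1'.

Answer: 1,2 0,1

Derivation:
Collision at t=10/3: particles 1 and 2 swap velocities; positions: p0=13/3 p1=26/3 p2=26/3 p3=62/3; velocities now: v0=1 v1=-1 v2=2 v3=2
Collision at t=11/2: particles 0 and 1 swap velocities; positions: p0=13/2 p1=13/2 p2=13 p3=25; velocities now: v0=-1 v1=1 v2=2 v3=2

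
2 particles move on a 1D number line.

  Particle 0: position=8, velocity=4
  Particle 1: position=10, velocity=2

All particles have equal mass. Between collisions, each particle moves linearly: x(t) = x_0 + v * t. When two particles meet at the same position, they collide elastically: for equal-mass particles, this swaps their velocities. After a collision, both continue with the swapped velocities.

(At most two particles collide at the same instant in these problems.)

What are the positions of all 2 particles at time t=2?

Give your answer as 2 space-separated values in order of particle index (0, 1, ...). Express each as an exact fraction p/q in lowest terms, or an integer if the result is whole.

Answer: 14 16

Derivation:
Collision at t=1: particles 0 and 1 swap velocities; positions: p0=12 p1=12; velocities now: v0=2 v1=4
Advance to t=2 (no further collisions before then); velocities: v0=2 v1=4; positions = 14 16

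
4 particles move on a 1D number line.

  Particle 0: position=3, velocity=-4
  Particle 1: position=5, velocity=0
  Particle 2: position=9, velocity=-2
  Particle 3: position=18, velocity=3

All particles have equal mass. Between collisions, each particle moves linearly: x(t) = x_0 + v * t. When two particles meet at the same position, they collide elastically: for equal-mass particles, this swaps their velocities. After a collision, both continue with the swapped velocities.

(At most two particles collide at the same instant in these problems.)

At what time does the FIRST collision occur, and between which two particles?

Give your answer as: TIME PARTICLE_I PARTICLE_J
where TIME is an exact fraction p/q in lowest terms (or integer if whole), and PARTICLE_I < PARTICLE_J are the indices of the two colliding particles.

Pair (0,1): pos 3,5 vel -4,0 -> not approaching (rel speed -4 <= 0)
Pair (1,2): pos 5,9 vel 0,-2 -> gap=4, closing at 2/unit, collide at t=2
Pair (2,3): pos 9,18 vel -2,3 -> not approaching (rel speed -5 <= 0)
Earliest collision: t=2 between 1 and 2

Answer: 2 1 2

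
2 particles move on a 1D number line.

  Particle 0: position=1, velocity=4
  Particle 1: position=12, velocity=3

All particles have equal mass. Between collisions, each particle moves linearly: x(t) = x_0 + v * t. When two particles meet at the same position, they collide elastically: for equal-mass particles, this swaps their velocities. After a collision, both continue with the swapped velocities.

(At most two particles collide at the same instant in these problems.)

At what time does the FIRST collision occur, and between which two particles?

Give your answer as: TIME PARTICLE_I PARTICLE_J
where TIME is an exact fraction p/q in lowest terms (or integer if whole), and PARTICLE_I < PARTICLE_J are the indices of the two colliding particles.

Pair (0,1): pos 1,12 vel 4,3 -> gap=11, closing at 1/unit, collide at t=11
Earliest collision: t=11 between 0 and 1

Answer: 11 0 1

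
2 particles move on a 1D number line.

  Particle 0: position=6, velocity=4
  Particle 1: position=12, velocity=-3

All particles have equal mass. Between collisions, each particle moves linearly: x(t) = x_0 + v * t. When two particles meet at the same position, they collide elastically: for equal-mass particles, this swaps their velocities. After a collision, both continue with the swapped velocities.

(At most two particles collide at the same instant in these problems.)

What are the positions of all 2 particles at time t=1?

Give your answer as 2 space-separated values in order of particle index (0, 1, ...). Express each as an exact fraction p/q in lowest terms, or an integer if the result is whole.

Answer: 9 10

Derivation:
Collision at t=6/7: particles 0 and 1 swap velocities; positions: p0=66/7 p1=66/7; velocities now: v0=-3 v1=4
Advance to t=1 (no further collisions before then); velocities: v0=-3 v1=4; positions = 9 10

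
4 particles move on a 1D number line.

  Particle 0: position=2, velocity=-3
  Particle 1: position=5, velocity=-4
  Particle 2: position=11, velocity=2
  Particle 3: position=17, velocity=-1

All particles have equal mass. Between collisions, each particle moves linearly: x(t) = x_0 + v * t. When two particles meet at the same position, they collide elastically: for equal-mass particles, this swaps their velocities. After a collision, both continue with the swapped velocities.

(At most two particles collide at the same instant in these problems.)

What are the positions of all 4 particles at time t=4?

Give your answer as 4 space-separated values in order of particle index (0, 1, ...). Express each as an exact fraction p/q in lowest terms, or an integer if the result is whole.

Answer: -11 -10 13 19

Derivation:
Collision at t=2: particles 2 and 3 swap velocities; positions: p0=-4 p1=-3 p2=15 p3=15; velocities now: v0=-3 v1=-4 v2=-1 v3=2
Collision at t=3: particles 0 and 1 swap velocities; positions: p0=-7 p1=-7 p2=14 p3=17; velocities now: v0=-4 v1=-3 v2=-1 v3=2
Advance to t=4 (no further collisions before then); velocities: v0=-4 v1=-3 v2=-1 v3=2; positions = -11 -10 13 19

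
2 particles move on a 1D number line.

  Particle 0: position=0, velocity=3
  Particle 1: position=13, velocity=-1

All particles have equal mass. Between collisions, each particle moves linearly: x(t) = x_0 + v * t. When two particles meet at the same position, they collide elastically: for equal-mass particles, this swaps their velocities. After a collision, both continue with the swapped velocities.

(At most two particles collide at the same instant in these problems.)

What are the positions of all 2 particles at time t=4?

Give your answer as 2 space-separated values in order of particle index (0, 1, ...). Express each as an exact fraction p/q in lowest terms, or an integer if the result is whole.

Answer: 9 12

Derivation:
Collision at t=13/4: particles 0 and 1 swap velocities; positions: p0=39/4 p1=39/4; velocities now: v0=-1 v1=3
Advance to t=4 (no further collisions before then); velocities: v0=-1 v1=3; positions = 9 12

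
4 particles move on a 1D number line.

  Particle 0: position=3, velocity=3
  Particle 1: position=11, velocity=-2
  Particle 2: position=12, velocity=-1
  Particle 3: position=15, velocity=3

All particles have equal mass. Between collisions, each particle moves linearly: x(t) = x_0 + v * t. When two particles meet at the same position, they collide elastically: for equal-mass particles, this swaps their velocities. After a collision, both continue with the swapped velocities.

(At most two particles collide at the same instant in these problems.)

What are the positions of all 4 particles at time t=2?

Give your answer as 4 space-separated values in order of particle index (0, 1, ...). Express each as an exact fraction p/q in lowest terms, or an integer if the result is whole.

Answer: 7 9 10 21

Derivation:
Collision at t=8/5: particles 0 and 1 swap velocities; positions: p0=39/5 p1=39/5 p2=52/5 p3=99/5; velocities now: v0=-2 v1=3 v2=-1 v3=3
Advance to t=2 (no further collisions before then); velocities: v0=-2 v1=3 v2=-1 v3=3; positions = 7 9 10 21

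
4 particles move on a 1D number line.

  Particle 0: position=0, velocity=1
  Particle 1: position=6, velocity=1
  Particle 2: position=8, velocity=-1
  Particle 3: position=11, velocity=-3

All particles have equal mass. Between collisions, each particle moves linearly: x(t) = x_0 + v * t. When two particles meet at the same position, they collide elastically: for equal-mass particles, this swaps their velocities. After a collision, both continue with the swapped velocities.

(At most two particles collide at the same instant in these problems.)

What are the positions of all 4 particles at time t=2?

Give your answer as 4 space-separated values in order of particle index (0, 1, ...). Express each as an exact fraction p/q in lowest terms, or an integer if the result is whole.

Collision at t=1: particles 1 and 2 swap velocities; positions: p0=1 p1=7 p2=7 p3=8; velocities now: v0=1 v1=-1 v2=1 v3=-3
Collision at t=5/4: particles 2 and 3 swap velocities; positions: p0=5/4 p1=27/4 p2=29/4 p3=29/4; velocities now: v0=1 v1=-1 v2=-3 v3=1
Collision at t=3/2: particles 1 and 2 swap velocities; positions: p0=3/2 p1=13/2 p2=13/2 p3=15/2; velocities now: v0=1 v1=-3 v2=-1 v3=1
Advance to t=2 (no further collisions before then); velocities: v0=1 v1=-3 v2=-1 v3=1; positions = 2 5 6 8

Answer: 2 5 6 8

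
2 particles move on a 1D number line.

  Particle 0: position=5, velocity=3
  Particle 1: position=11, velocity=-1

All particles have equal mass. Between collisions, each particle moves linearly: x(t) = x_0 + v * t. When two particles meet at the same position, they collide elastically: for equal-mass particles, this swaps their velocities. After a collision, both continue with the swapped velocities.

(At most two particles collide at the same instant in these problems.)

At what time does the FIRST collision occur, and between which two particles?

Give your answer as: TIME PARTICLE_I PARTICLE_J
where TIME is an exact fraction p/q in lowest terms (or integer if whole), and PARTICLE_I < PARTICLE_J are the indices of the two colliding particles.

Pair (0,1): pos 5,11 vel 3,-1 -> gap=6, closing at 4/unit, collide at t=3/2
Earliest collision: t=3/2 between 0 and 1

Answer: 3/2 0 1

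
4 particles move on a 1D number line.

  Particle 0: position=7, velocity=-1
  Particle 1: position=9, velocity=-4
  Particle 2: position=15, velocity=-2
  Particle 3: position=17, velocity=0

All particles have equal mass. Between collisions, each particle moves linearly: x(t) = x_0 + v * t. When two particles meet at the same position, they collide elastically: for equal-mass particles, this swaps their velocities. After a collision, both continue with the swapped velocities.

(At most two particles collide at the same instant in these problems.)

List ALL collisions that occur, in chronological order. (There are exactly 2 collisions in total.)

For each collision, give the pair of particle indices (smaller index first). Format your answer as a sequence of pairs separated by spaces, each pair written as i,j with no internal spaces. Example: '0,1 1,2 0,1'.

Answer: 0,1 1,2

Derivation:
Collision at t=2/3: particles 0 and 1 swap velocities; positions: p0=19/3 p1=19/3 p2=41/3 p3=17; velocities now: v0=-4 v1=-1 v2=-2 v3=0
Collision at t=8: particles 1 and 2 swap velocities; positions: p0=-23 p1=-1 p2=-1 p3=17; velocities now: v0=-4 v1=-2 v2=-1 v3=0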